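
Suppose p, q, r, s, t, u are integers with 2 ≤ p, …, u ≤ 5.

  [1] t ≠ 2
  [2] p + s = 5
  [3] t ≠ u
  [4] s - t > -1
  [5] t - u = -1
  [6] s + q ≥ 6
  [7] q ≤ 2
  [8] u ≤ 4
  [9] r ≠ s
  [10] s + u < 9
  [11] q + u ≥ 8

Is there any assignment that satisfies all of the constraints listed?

Unsatisfiable

From constraint 7: q ≤ 2. From constraint 8: u ≤ 4. Hence q + u ≤ 6. But constraint 11 requires q + u ≥ 8, and 8 > 6. Contradiction.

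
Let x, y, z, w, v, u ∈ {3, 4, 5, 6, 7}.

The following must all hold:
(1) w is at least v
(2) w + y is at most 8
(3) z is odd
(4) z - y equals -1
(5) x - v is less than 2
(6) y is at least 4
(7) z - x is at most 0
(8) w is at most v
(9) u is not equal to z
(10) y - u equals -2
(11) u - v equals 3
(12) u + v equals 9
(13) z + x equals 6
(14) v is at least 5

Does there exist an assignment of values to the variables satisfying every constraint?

Unsatisfiable

From constraints 1 and 14: w ≥ v ≥ 5. From constraint 6: y ≥ 4. Hence w + y ≥ 9. But constraint 2 requires w + y ≤ 8, and 8 < 9. Contradiction.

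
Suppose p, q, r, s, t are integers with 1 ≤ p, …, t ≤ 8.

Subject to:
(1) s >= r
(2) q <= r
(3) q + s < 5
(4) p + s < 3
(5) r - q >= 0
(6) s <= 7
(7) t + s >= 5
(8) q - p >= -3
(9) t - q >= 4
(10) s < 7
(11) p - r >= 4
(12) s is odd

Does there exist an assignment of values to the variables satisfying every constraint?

Unsatisfiable

Constraints 5, 8, and 11 give p − r ≥ 4, r − q ≥ 0, q − p ≥ -3.
Adding all 3 inequalities: the left sides telescope to 0, and the right sides sum to 4 + 0 + (-3) = 1. So 0 ≥ 1, which is false.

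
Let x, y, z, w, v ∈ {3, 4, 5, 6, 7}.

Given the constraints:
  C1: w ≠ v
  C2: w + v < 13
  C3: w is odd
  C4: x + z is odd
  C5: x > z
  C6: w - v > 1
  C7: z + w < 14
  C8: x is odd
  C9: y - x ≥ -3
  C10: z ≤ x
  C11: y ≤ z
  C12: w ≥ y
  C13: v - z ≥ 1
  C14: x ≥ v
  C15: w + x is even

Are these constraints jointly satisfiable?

The assignment x = 5, y = 3, z = 4, w = 7, v = 5 works:
  constraint 2 holds since w + v = 12.
  constraint 6 holds since w - v = 2.
  constraint 7 holds since z + w = 11.
The rest check out directly.

Satisfiable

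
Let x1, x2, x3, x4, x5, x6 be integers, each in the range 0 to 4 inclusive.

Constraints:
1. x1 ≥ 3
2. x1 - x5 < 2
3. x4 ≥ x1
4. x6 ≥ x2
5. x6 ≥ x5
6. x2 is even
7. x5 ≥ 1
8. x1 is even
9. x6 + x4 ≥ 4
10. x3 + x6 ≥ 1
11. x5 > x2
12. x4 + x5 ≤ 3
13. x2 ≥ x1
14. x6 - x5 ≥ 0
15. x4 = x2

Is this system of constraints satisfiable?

Unsatisfiable

From constraints 1 and 3: x4 ≥ x1 ≥ 3. From constraint 7: x5 ≥ 1. Hence x4 + x5 ≥ 4. But constraint 12 requires x4 + x5 ≤ 3, and 3 < 4. Contradiction.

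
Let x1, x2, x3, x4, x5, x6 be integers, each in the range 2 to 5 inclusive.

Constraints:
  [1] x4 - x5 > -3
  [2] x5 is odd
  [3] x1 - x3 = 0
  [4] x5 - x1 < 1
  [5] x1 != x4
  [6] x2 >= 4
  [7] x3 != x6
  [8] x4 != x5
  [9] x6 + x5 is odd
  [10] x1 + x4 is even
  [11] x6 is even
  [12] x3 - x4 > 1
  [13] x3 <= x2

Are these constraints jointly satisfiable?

The assignment x1 = 5, x2 = 5, x3 = 5, x4 = 3, x5 = 5, x6 = 4 works:
  constraint 1 holds since x4 - x5 = -2.
  constraint 3 holds since x1 - x3 = 0.
  constraint 4 holds since x5 - x1 = 0.
The rest check out directly.

Satisfiable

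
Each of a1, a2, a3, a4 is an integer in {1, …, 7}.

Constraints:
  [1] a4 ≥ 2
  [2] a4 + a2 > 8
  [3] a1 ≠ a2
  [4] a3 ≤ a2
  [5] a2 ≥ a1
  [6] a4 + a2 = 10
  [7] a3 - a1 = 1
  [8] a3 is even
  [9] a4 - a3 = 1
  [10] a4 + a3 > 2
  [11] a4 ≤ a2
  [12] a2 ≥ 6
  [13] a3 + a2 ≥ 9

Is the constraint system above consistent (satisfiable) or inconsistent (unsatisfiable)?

The assignment a1 = 1, a2 = 7, a3 = 2, a4 = 3 works:
  constraint 2 holds since a4 + a2 = 10.
  constraint 6 holds since a4 + a2 = 10.
  constraint 7 holds since a3 - a1 = 1.
The rest check out directly.

Satisfiable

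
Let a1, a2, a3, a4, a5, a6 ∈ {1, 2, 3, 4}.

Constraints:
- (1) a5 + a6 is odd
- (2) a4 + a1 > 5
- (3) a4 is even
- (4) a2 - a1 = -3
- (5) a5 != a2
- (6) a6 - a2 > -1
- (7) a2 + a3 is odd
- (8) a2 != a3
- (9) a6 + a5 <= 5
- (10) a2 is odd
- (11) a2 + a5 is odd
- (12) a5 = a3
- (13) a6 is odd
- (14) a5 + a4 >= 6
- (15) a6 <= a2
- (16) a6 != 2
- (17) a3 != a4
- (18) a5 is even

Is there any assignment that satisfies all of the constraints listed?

Try a1 = 4, a2 = 1, a3 = 4, a4 = 2, a5 = 4, a6 = 1.
Check constraint 2: a4 + a1 = 6; constraint 4: a2 - a1 = -3. The remaining constraints are straightforward to verify.

Satisfiable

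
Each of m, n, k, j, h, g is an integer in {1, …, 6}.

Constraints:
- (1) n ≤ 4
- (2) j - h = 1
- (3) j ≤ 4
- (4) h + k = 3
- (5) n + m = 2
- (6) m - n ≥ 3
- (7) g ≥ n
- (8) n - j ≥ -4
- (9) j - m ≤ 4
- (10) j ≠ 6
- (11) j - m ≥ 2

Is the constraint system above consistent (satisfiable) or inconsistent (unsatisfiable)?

Constraints 6, 8, and 11 give j − m ≥ 2, m − n ≥ 3, n − j ≥ -4.
Adding all 3 inequalities: the left sides telescope to 0, and the right sides sum to 2 + 3 + (-4) = 1. So 0 ≥ 1, which is false.

Unsatisfiable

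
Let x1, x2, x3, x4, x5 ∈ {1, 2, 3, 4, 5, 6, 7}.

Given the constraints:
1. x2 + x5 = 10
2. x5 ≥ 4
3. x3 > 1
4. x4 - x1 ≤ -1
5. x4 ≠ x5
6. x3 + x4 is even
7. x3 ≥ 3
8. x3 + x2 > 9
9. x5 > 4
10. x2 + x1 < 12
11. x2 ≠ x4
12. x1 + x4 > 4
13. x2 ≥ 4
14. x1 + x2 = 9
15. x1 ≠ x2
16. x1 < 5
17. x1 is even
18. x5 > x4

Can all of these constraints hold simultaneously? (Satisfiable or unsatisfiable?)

Satisfiable

Try x1 = 4, x2 = 5, x3 = 5, x4 = 3, x5 = 5.
Check constraint 1: x2 + x5 = 10; constraint 4: x4 - x1 = -1; constraint 8: x3 + x2 = 10. The remaining constraints are straightforward to verify.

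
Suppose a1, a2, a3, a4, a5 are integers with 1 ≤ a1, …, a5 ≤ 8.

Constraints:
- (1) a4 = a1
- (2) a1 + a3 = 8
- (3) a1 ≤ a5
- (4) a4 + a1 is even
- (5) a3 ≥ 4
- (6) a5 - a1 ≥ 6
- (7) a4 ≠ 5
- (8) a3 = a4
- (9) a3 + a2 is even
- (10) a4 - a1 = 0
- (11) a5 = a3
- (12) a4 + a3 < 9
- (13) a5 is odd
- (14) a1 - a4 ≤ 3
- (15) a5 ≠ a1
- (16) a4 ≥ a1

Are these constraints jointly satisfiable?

Unsatisfiable

From constraints 1, 8, and 11, a5 = a3 = a4 = a1, so a5 = a1. But constraint 15 says a5 ≠ a1. Contradiction.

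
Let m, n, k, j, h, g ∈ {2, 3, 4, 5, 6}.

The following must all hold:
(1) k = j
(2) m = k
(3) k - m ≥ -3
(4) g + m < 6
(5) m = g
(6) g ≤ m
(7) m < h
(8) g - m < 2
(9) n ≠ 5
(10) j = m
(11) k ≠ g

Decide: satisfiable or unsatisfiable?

From constraints 1, 5, and 10, k = j = m = g, so k = g. But constraint 11 says k ≠ g. Contradiction.

Unsatisfiable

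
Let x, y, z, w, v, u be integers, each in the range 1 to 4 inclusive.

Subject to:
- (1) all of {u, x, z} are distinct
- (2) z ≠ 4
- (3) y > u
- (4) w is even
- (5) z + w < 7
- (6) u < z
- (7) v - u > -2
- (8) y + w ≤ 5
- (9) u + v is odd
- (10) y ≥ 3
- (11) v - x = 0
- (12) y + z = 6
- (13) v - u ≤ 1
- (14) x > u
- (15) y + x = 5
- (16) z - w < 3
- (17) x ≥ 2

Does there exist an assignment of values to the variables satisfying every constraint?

Satisfiable

Setting (x, y, z, w, v, u) = (2, 3, 3, 2, 2, 1) satisfies everything: constraint 5: z + w = 5; constraint 7: v - u = 1, and the others follow.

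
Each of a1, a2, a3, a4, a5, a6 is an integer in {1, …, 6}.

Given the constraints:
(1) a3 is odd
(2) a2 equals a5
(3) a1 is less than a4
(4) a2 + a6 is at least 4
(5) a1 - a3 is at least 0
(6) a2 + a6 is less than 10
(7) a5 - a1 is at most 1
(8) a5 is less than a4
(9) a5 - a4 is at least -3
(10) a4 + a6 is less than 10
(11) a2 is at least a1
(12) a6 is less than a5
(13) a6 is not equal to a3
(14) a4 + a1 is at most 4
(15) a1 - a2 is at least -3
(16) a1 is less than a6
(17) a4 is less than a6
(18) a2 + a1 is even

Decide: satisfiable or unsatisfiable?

Unsatisfiable

Constraints 8, 12, and 17 give a5 < a4, a4 < a6, a6 < a5. Chaining: a5 < a4 < a6 < a5, which forces a5 < a5 — impossible.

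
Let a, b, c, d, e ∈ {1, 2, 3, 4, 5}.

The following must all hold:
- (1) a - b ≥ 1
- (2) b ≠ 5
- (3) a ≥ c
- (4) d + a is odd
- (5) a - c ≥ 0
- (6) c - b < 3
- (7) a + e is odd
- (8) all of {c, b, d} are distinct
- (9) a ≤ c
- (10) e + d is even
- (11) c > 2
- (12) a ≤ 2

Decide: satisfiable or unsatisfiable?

Unsatisfiable

From constraint 11: c ≥ 3. From constraints 3 and 12: c ≤ a and a ≤ 2, so c ≤ 2. But 2 < 3, so no value of c works.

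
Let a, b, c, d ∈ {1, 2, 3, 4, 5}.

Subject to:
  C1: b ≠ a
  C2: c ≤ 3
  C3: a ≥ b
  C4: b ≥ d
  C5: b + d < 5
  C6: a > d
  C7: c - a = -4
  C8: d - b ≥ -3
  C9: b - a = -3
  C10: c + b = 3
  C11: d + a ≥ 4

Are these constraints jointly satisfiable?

The assignment a = 5, b = 2, c = 1, d = 1 works:
  constraint 5 holds since b + d = 3.
  constraint 7 holds since c - a = -4.
The rest check out directly.

Satisfiable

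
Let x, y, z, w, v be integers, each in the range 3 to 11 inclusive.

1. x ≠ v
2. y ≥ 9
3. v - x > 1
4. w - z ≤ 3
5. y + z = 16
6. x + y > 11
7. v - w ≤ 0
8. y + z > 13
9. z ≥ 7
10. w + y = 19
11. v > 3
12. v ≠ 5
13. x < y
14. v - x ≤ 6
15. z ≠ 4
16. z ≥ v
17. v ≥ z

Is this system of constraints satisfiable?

Satisfiable

Setting (x, y, z, w, v) = (3, 9, 7, 10, 7) satisfies everything: constraint 3: v - x = 4; constraint 4: w - z = 3; constraint 5: y + z = 16, and the others follow.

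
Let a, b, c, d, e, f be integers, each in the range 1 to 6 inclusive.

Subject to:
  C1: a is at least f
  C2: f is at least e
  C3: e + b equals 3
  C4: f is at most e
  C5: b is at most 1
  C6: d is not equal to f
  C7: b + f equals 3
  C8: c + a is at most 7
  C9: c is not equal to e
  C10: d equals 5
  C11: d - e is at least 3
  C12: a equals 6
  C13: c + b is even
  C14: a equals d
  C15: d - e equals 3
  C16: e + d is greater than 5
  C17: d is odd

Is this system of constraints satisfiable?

Unsatisfiable

Constraint 12 fixes a = 6 and constraint 10 fixes d = 5, but constraint 14 requires a = d. Since 6 ≠ 5, contradiction.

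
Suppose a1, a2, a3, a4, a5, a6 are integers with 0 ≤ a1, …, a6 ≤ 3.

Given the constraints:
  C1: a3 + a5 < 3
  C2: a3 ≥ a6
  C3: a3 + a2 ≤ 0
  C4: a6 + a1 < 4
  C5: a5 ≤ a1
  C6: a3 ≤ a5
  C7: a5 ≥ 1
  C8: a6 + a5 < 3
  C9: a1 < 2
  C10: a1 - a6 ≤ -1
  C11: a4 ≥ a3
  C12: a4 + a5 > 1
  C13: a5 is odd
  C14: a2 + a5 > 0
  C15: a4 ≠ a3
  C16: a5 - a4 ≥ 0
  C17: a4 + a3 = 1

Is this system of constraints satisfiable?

Unsatisfiable

Constraints 2, 5, 10, 11, and 16 give a3 ≤ a4, a4 ≤ a5, a5 ≤ a1, a1 < a6, a6 ≤ a3. Chaining: a3 ≤ a4 ≤ a5 ≤ a1 < a6 ≤ a3, which forces a3 < a3 — impossible.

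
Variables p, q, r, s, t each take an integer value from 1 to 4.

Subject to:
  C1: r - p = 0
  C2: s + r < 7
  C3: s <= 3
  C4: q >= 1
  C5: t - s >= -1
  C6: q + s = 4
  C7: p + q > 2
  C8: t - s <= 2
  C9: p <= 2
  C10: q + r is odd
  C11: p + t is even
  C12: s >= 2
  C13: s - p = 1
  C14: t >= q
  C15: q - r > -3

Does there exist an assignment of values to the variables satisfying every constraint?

Satisfiable

The assignment p = 2, q = 1, r = 2, s = 3, t = 2 works:
  constraint 1 holds since r - p = 0.
  constraint 2 holds since s + r = 5.
The rest check out directly.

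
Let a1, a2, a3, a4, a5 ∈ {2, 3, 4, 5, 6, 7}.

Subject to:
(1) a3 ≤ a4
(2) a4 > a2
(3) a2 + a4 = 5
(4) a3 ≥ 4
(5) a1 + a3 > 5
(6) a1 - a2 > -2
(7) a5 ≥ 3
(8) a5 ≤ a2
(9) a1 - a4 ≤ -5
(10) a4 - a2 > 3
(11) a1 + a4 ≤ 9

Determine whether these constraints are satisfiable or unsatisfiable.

From constraints 7 and 8: a2 ≥ a5 ≥ 3. From constraints 1 and 4: a4 ≥ a3 ≥ 4. Hence a2 + a4 ≥ 7. But constraint 3 requires a2 + a4 = 5, and 5 < 7. Contradiction.

Unsatisfiable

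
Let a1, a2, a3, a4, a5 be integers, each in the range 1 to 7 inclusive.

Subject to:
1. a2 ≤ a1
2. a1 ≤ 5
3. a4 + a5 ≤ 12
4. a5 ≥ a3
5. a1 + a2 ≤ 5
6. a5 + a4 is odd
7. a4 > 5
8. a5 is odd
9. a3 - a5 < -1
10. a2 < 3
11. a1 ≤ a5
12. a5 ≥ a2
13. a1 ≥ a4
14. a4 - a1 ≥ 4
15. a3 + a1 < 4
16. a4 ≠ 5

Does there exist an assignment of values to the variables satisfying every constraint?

Unsatisfiable

From constraint 7: a4 ≥ 6. From constraints 2 and 13: a4 ≤ a1 and a1 ≤ 5, so a4 ≤ 5. But 5 < 6, so no value of a4 works.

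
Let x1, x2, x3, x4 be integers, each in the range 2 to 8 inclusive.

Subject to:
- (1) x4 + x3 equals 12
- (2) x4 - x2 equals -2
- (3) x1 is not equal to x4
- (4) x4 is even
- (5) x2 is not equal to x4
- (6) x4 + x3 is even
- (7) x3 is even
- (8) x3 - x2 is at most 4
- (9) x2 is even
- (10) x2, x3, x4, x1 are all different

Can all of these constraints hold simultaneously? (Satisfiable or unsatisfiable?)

Satisfiable

One satisfying assignment is x1 = 3, x2 = 6, x3 = 8, x4 = 4.
For the less obvious constraints — constraint 1: x4 + x3 = 12; constraint 2: x4 - x2 = -2; constraint 8: x3 - x2 = 2 — and the others hold by inspection.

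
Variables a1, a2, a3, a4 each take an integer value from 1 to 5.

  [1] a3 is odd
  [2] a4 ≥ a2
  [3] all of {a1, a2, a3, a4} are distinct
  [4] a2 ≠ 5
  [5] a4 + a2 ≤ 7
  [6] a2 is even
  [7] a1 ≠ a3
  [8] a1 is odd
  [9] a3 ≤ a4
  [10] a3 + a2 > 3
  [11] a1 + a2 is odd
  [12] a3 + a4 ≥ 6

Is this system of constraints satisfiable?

One satisfying assignment is a1 = 1, a2 = 2, a3 = 3, a4 = 5.
For the less obvious constraints — constraint 5: a4 + a2 = 7; constraint 10: a3 + a2 = 5 — and the others hold by inspection.

Satisfiable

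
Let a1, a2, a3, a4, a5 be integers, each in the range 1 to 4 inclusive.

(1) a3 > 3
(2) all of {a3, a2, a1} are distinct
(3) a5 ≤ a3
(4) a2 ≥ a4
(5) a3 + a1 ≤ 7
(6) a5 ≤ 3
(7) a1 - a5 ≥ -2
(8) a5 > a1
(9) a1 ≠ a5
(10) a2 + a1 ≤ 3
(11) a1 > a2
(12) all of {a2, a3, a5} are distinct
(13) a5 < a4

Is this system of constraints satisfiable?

Unsatisfiable

Constraints 4, 8, 11, and 13 give a5 < a4, a4 ≤ a2, a2 < a1, a1 < a5. Chaining: a5 < a4 ≤ a2 < a1 < a5, which forces a5 < a5 — impossible.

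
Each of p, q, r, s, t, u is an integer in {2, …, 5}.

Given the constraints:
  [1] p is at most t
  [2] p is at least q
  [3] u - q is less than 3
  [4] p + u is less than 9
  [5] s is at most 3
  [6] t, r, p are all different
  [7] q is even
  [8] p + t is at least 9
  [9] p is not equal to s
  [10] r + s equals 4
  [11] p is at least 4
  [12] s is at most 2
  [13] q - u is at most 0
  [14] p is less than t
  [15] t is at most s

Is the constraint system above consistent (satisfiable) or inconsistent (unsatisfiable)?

From constraints 1 and 11: t ≥ p and p ≥ 4, so t ≥ 4. From constraints 12 and 15: t ≤ s and s ≤ 2, so t ≤ 2. But 2 < 4, so no value of t works.

Unsatisfiable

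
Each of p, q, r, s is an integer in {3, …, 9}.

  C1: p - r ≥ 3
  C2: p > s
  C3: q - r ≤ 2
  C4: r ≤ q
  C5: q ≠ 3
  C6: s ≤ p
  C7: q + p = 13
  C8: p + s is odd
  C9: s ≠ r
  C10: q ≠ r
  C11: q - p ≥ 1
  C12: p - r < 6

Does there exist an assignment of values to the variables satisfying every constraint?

Unsatisfiable

Constraints 1, 3, and 11 give r − q ≥ -2, q − p ≥ 1, p − r ≥ 3.
Adding all 3 inequalities: the left sides telescope to 0, and the right sides sum to (-2) + 1 + 3 = 2. So 0 ≥ 2, which is false.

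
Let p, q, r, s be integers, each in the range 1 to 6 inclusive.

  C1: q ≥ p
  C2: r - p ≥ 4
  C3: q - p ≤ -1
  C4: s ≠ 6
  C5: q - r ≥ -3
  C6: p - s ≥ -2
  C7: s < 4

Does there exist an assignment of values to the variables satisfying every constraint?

Constraints 2, 3, and 5 give q − r ≥ -3, r − p ≥ 4, p − q ≥ 1.
Adding all 3 inequalities: the left sides telescope to 0, and the right sides sum to (-3) + 4 + 1 = 2. So 0 ≥ 2, which is false.

Unsatisfiable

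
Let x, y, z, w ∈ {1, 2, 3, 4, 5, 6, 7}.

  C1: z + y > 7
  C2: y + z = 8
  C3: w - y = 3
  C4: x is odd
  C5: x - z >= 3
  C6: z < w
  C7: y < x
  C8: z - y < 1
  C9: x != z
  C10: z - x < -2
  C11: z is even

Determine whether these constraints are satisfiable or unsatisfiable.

Satisfiable

Try x = 7, y = 4, z = 4, w = 7.
Check constraint 1: z + y = 8; constraint 2: y + z = 8; constraint 3: w - y = 3. The remaining constraints are straightforward to verify.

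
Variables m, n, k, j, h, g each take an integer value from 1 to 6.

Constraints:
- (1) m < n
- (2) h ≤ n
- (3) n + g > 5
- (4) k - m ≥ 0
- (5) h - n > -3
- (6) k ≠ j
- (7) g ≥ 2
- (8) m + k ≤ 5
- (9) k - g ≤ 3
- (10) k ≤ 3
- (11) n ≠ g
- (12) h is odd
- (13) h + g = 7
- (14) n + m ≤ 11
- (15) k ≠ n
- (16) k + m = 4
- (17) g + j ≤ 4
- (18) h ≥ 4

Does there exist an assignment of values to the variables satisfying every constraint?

Try m = 2, n = 6, k = 2, j = 1, h = 5, g = 2.
Check constraint 3: n + g = 8; constraint 4: k - m = 0. The remaining constraints are straightforward to verify.

Satisfiable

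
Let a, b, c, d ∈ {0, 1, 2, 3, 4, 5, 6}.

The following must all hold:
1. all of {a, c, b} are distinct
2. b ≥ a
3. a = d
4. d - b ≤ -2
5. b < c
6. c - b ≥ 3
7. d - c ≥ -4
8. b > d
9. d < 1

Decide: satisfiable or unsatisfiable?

Constraints 4, 6, and 7 give d − c ≥ -4, c − b ≥ 3, b − d ≥ 2.
Adding all 3 inequalities: the left sides telescope to 0, and the right sides sum to (-4) + 3 + 2 = 1. So 0 ≥ 1, which is false.

Unsatisfiable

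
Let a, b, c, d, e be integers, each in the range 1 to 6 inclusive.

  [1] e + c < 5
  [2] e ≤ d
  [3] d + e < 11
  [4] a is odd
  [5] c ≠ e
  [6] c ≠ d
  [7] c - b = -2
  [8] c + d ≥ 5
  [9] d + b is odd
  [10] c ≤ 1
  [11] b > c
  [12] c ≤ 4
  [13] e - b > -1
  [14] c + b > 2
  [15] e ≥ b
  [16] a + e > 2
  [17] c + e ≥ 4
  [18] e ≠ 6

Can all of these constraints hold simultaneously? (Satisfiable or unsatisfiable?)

Take a = 1, b = 3, c = 1, d = 6, e = 3. Then constraint 1: e + c = 4; constraint 3: d + e = 9; constraint 7: c - b = -2, and every other listed constraint is also met.

Satisfiable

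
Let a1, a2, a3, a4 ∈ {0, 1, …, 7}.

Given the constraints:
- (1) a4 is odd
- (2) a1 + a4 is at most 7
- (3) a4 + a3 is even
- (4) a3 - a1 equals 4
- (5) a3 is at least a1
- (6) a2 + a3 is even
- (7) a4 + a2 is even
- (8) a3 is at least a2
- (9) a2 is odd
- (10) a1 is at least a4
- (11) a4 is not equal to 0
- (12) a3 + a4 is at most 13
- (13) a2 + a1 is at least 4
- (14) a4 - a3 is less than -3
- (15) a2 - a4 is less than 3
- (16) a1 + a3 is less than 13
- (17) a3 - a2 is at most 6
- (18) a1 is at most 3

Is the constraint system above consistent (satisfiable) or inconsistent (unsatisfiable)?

Try a1 = 3, a2 = 3, a3 = 7, a4 = 3.
Check constraint 2: a1 + a4 = 6; constraint 4: a3 - a1 = 4; constraint 12: a3 + a4 = 10. The remaining constraints are straightforward to verify.

Satisfiable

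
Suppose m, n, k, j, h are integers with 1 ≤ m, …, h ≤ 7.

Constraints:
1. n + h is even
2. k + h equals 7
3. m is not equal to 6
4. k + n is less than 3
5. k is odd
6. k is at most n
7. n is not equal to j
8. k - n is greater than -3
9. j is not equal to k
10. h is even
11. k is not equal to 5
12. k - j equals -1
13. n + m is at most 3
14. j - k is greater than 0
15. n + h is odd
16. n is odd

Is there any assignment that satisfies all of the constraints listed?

Unsatisfiable

Constraint 16 makes n odd and constraint 10 makes h even, so n + h must be odd. Constraint 1 says n + h is even — contradiction.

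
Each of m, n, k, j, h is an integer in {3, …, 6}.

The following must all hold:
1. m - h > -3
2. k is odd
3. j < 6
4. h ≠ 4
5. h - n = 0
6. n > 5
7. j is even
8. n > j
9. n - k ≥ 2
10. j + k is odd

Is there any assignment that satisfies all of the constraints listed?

Setting (m, n, k, j, h) = (6, 6, 3, 4, 6) satisfies everything: constraint 1: m - h = 0; constraint 5: h - n = 0; constraint 9: n - k = 3, and the others follow.

Satisfiable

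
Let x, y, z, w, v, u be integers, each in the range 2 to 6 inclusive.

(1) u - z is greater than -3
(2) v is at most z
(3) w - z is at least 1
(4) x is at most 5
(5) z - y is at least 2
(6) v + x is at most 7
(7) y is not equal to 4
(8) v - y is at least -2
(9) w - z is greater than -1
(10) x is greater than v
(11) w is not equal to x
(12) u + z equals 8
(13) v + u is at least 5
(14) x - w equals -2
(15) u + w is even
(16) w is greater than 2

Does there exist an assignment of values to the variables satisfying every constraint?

Satisfiable

Setting (x, y, z, w, v, u) = (4, 2, 4, 6, 3, 4) satisfies everything: constraint 1: u - z = 0; constraint 3: w - z = 2, and the others follow.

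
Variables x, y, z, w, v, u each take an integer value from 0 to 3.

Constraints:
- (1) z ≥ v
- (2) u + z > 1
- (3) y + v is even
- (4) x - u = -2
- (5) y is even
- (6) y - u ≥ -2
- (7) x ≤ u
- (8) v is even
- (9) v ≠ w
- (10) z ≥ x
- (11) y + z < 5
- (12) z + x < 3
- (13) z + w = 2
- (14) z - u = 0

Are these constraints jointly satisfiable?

The assignment x = 0, y = 0, z = 2, w = 0, v = 2, u = 2 works:
  constraint 2 holds since u + z = 4.
  constraint 4 holds since x - u = -2.
  constraint 6 holds since y - u = -2.
The rest check out directly.

Satisfiable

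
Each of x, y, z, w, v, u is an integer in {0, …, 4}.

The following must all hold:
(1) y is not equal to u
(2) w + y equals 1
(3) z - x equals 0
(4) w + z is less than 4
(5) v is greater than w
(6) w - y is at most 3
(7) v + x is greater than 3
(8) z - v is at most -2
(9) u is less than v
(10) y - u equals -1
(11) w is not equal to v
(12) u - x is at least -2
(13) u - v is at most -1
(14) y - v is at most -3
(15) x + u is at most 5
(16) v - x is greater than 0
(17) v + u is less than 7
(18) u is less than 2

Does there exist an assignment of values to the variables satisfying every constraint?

One satisfying assignment is x = 1, y = 0, z = 1, w = 1, v = 4, u = 1.
For the less obvious constraints — constraint 2: w + y = 1; constraint 3: z - x = 0 — and the others hold by inspection.

Satisfiable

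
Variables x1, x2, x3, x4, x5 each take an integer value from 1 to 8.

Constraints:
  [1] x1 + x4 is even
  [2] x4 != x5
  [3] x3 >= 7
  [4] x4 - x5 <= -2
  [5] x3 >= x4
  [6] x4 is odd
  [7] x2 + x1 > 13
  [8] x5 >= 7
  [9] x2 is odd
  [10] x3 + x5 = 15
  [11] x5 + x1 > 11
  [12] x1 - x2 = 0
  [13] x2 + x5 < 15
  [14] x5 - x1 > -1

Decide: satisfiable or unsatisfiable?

Setting (x1, x2, x3, x4, x5) = (7, 7, 8, 5, 7) satisfies everything: constraint 4: x4 - x5 = -2; constraint 7: x2 + x1 = 14; constraint 10: x3 + x5 = 15, and the others follow.

Satisfiable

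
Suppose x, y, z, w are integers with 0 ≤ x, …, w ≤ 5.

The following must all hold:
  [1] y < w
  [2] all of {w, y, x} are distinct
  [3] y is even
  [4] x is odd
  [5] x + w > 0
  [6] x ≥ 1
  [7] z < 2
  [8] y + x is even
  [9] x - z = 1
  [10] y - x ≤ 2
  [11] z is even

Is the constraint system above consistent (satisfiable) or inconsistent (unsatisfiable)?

Unsatisfiable

Constraint 3 makes y even and constraint 4 makes x odd, so y + x must be odd. Constraint 8 says y + x is even — contradiction.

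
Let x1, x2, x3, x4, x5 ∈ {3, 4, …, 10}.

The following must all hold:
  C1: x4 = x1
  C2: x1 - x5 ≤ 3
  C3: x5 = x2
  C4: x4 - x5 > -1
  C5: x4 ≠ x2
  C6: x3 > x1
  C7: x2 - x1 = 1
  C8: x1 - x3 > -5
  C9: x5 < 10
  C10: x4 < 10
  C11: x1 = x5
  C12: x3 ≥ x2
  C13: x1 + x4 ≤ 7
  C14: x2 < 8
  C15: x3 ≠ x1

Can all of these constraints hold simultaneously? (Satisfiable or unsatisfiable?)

From constraints 1, 3, and 11, x4 = x1 = x5 = x2, so x4 = x2. But constraint 5 says x4 ≠ x2. Contradiction.

Unsatisfiable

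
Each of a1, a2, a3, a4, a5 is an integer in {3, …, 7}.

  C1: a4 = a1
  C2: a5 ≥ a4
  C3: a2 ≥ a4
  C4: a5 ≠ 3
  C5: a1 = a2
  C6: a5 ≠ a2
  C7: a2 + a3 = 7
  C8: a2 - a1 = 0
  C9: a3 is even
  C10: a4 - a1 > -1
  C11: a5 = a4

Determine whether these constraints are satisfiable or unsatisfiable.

Unsatisfiable

From constraints 1, 5, and 11, a5 = a4 = a1 = a2, so a5 = a2. But constraint 6 says a5 ≠ a2. Contradiction.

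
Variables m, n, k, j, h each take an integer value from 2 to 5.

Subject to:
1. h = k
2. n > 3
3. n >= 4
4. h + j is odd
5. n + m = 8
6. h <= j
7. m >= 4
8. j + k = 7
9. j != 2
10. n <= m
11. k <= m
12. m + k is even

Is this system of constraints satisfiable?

Satisfiable

Setting (m, n, k, j, h) = (4, 4, 2, 5, 2) satisfies everything: constraint 4: h + j = 7 is odd; constraint 5: n + m = 8; constraint 8: j + k = 7, and the others follow.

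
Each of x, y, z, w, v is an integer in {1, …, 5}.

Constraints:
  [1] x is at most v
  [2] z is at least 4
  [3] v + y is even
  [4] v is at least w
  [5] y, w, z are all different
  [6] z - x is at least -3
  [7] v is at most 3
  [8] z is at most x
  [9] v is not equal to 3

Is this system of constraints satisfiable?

Unsatisfiable

From constraints 2 and 8: x ≥ z and z ≥ 4, so x ≥ 4. From constraints 1 and 7: x ≤ v and v ≤ 3, so x ≤ 3. But 3 < 4, so no value of x works.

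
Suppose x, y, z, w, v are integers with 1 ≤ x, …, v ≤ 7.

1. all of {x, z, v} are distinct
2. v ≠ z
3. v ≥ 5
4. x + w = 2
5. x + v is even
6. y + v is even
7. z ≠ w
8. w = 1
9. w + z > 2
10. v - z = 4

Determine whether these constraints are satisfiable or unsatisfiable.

Take x = 1, y = 3, z = 3, w = 1, v = 7. Then constraint 4: x + w = 2; constraint 9: w + z = 4, and every other listed constraint is also met.

Satisfiable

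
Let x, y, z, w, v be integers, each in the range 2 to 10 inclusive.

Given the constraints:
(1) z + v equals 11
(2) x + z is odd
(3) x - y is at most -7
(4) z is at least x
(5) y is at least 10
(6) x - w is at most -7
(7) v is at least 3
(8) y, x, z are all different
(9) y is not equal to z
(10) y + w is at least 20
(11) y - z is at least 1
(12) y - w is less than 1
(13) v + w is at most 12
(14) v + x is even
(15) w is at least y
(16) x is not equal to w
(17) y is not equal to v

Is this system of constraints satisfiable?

Unsatisfiable

From constraint 7: v ≥ 3. From constraints 5 and 15: w ≥ y ≥ 10. Hence v + w ≥ 13. But constraint 13 requires v + w ≤ 12, and 12 < 13. Contradiction.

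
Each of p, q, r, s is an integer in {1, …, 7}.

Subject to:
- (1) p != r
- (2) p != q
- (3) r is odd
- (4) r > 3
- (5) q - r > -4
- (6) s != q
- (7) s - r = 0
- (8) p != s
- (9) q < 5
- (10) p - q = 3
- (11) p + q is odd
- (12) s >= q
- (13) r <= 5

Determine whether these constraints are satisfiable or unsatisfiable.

Setting (p, q, r, s) = (6, 3, 5, 5) satisfies everything: constraint 5: q - r = -2; constraint 7: s - r = 0; constraint 10: p - q = 3, and the others follow.

Satisfiable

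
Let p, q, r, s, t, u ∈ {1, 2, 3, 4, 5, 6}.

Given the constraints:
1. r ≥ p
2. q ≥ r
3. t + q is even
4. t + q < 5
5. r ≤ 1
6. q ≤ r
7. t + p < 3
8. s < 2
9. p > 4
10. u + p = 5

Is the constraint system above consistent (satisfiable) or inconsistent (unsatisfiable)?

From constraint 9: p ≥ 5. From constraints 1 and 5: p ≤ r and r ≤ 1, so p ≤ 1. But 1 < 5, so no value of p works.

Unsatisfiable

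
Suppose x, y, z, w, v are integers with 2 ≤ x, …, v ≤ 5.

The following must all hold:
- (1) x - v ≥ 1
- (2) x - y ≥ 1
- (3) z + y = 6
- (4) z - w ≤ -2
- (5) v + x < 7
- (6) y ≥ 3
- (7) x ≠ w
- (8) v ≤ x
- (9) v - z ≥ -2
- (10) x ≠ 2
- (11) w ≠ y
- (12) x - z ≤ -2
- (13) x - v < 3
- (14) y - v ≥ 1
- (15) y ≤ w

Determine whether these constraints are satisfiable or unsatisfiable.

Unsatisfiable

Constraints 2, 9, 12, and 14 give y − v ≥ 1, v − z ≥ -2, z − x ≥ 2, x − y ≥ 1.
Adding all 4 inequalities: the left sides telescope to 0, and the right sides sum to 1 + (-2) + 2 + 1 = 2. So 0 ≥ 2, which is false.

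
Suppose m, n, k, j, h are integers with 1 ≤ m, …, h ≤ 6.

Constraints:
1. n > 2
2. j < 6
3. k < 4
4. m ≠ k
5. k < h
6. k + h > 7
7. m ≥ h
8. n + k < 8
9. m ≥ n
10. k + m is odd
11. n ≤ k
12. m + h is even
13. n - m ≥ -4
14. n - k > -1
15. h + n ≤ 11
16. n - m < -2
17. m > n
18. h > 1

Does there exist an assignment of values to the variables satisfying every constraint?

Try m = 6, n = 3, k = 3, j = 1, h = 6.
Check constraint 6: k + h = 9; constraint 8: n + k = 6. The remaining constraints are straightforward to verify.

Satisfiable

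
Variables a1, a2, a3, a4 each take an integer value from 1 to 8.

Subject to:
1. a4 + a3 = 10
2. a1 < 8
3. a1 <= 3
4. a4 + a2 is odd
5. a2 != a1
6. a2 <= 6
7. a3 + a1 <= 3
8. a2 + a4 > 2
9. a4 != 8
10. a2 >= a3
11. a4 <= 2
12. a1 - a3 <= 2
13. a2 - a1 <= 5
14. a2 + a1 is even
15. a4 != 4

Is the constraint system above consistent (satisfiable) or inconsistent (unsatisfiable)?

Unsatisfiable

From constraint 11: a4 ≤ 2. From constraints 6 and 10: a3 ≤ a2 ≤ 6. Hence a4 + a3 ≤ 8. But constraint 1 requires a4 + a3 = 10, and 10 > 8. Contradiction.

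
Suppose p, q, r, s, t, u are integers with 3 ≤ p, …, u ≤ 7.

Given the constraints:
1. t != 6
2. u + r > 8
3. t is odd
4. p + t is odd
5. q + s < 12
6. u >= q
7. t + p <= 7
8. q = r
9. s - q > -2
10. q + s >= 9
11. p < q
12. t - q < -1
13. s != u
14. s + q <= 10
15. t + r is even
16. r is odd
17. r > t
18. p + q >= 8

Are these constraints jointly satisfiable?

The assignment p = 4, q = 5, r = 5, s = 4, t = 3, u = 6 works:
  constraint 2 holds since u + r = 11.
  constraint 5 holds since q + s = 9.
  constraint 7 holds since t + p = 7.
The rest check out directly.

Satisfiable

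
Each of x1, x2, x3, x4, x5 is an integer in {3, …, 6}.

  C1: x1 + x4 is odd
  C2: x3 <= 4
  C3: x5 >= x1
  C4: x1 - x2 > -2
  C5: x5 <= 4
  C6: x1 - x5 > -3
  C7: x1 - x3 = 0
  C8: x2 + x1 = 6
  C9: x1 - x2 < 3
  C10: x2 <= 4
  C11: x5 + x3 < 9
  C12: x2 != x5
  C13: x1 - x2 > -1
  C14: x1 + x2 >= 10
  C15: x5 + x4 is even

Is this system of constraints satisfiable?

Unsatisfiable

From constraints 3 and 5: x1 ≤ x5 ≤ 4. From constraint 10: x2 ≤ 4. Hence x1 + x2 ≤ 8. But constraint 14 requires x1 + x2 ≥ 10, and 10 > 8. Contradiction.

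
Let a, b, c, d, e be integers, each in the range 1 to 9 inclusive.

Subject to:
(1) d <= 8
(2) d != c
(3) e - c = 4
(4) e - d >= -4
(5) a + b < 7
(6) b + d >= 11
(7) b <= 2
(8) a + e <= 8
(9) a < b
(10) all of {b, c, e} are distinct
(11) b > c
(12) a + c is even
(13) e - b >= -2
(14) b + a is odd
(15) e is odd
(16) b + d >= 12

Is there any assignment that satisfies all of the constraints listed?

Unsatisfiable

From constraint 7: b ≤ 2. From constraint 1: d ≤ 8. Hence b + d ≤ 10. But constraint 16 requires b + d ≥ 12, and 12 > 10. Contradiction.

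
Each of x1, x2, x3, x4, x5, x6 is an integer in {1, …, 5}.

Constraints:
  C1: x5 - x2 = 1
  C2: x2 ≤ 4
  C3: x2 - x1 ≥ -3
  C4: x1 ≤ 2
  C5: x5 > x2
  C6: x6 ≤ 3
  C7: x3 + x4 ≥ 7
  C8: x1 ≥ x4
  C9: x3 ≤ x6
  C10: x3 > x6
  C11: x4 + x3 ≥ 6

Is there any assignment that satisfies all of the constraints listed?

From constraints 6 and 9: x3 ≤ x6 ≤ 3. From constraints 4 and 8: x4 ≤ x1 ≤ 2. Hence x3 + x4 ≤ 5. But constraint 7 requires x3 + x4 ≥ 7, and 7 > 5. Contradiction.

Unsatisfiable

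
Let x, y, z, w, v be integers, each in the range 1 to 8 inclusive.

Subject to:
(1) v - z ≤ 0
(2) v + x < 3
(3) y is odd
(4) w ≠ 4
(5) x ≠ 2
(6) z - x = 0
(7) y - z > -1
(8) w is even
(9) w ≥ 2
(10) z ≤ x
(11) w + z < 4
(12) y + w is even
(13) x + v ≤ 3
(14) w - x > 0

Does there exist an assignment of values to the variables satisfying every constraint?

Constraint 3 makes y odd and constraint 8 makes w even, so y + w must be odd. Constraint 12 says y + w is even — contradiction.

Unsatisfiable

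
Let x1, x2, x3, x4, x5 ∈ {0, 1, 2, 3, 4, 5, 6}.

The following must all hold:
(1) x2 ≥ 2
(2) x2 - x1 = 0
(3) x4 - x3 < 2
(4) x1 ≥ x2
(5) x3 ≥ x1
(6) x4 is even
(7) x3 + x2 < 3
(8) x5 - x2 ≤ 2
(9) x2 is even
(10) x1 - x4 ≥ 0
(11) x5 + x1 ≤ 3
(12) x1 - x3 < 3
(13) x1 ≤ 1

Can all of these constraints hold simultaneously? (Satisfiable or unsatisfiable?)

From constraints 1 and 4: x1 ≥ x2 and x2 ≥ 2, so x1 ≥ 2. From constraint 13: x1 ≤ 1. But 1 < 2, so no value of x1 works.

Unsatisfiable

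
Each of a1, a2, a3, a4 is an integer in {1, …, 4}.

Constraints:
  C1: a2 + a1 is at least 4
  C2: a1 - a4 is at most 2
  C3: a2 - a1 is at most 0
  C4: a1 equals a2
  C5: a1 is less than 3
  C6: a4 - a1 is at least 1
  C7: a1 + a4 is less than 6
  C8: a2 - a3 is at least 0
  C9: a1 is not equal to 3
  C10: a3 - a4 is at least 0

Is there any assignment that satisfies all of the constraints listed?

Unsatisfiable

Constraints 3, 6, 8, and 10 give a1 − a2 ≥ 0, a2 − a3 ≥ 0, a3 − a4 ≥ 0, a4 − a1 ≥ 1.
Adding all 4 inequalities: the left sides telescope to 0, and the right sides sum to 0 + 0 + 0 + 1 = 1. So 0 ≥ 1, which is false.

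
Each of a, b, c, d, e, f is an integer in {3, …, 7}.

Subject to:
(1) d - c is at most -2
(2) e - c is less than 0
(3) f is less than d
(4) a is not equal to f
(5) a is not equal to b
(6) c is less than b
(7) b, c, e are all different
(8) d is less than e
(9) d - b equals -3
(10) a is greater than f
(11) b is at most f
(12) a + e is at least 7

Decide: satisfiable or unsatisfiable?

Constraints 2, 3, 6, 8, and 11 give e < c, c < b, b ≤ f, f < d, d < e. Chaining: e < c < b ≤ f < d < e, which forces e < e — impossible.

Unsatisfiable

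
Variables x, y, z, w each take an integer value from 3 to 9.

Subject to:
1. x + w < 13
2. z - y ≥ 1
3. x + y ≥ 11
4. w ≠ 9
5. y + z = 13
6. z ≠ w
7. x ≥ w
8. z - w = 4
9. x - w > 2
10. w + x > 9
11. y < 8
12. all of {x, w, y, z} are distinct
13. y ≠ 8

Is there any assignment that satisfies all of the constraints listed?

The assignment x = 7, y = 5, z = 8, w = 4 works:
  constraint 1 holds since x + w = 11.
  constraint 2 holds since z - y = 3.
  constraint 3 holds since x + y = 12.
The rest check out directly.

Satisfiable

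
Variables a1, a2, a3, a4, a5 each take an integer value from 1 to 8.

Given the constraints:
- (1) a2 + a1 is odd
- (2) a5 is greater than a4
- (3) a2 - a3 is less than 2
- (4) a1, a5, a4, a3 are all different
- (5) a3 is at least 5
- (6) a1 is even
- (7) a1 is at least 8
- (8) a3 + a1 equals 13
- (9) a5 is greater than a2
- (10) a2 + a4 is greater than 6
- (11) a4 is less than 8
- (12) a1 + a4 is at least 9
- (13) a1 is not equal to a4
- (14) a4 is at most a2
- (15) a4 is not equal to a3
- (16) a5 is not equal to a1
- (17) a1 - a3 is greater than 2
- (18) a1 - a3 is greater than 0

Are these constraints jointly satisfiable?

Satisfiable

Try a1 = 8, a2 = 5, a3 = 5, a4 = 4, a5 = 7.
Check constraint 3: a2 - a3 = 0; constraint 8: a3 + a1 = 13; constraint 10: a2 + a4 = 9. The remaining constraints are straightforward to verify.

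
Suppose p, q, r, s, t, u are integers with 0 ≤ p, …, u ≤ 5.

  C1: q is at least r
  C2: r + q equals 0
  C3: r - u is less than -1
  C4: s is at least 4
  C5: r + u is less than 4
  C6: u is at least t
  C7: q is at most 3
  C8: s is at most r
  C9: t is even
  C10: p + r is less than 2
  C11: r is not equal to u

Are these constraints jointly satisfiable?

From constraints 4 and 8: r ≥ s and s ≥ 4, so r ≥ 4. From constraints 1 and 7: r ≤ q and q ≤ 3, so r ≤ 3. But 3 < 4, so no value of r works.

Unsatisfiable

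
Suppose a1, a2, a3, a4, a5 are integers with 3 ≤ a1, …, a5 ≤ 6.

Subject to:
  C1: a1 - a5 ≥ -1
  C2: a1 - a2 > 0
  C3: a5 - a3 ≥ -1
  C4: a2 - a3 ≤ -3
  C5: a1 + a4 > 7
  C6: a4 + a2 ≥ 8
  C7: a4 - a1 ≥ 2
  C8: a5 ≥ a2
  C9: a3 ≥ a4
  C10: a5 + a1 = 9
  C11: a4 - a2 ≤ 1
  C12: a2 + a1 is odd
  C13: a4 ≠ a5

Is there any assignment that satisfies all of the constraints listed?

Constraints 1, 3, 4, 7, and 11 give a2 − a4 ≥ -1, a4 − a1 ≥ 2, a1 − a5 ≥ -1, a5 − a3 ≥ -1, a3 − a2 ≥ 3.
Adding all 5 inequalities: the left sides telescope to 0, and the right sides sum to (-1) + 2 + (-1) + (-1) + 3 = 2. So 0 ≥ 2, which is false.

Unsatisfiable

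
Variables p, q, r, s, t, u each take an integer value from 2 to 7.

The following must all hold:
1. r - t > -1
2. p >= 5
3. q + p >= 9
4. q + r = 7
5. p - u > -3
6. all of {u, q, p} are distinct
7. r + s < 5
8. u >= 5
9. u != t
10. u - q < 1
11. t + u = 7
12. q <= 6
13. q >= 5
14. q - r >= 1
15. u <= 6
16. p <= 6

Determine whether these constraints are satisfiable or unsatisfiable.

Unsatisfiable

Constraints 2, 8, 12, 13, 15, and 16 confine each of u, q, p to the 2 values {5, 6}.
Constraint 6 requires all 3 of them to be distinct, but only 2 values are available — impossible by the pigeonhole principle.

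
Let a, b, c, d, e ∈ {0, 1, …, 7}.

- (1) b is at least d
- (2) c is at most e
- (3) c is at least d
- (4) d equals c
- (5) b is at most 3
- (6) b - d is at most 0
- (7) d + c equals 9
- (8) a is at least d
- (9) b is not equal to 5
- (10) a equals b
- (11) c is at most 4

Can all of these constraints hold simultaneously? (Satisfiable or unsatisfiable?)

Unsatisfiable

From constraints 1 and 5: d ≤ b ≤ 3. From constraint 11: c ≤ 4. Hence d + c ≤ 7. But constraint 7 requires d + c = 9, and 9 > 7. Contradiction.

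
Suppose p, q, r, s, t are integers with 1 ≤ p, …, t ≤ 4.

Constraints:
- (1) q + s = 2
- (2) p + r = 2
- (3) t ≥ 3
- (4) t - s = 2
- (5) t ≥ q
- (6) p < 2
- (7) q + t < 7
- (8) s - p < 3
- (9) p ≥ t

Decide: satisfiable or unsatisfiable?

From constraints 3 and 9: p ≥ t and t ≥ 3, so p ≥ 3. From constraint 6: p ≤ 1. But 1 < 3, so no value of p works.

Unsatisfiable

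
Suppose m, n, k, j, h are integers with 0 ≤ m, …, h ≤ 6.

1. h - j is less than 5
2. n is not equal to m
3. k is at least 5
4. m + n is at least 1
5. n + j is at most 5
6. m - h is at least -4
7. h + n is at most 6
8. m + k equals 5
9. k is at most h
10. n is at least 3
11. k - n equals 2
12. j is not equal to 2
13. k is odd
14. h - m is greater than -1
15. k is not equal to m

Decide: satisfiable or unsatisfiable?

Unsatisfiable

From constraints 3 and 9: h ≥ k ≥ 5. From constraint 10: n ≥ 3. Hence h + n ≥ 8. But constraint 7 requires h + n ≤ 6, and 6 < 8. Contradiction.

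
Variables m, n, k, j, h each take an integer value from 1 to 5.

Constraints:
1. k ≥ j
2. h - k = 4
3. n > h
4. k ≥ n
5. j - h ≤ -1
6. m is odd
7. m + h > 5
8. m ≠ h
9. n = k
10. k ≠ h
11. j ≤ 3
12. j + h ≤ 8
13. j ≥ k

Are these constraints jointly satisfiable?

Constraints 3, 4, 5, and 13 give j < h, h < n, n ≤ k, k ≤ j. Chaining: j < h < n ≤ k ≤ j, which forces j < j — impossible.

Unsatisfiable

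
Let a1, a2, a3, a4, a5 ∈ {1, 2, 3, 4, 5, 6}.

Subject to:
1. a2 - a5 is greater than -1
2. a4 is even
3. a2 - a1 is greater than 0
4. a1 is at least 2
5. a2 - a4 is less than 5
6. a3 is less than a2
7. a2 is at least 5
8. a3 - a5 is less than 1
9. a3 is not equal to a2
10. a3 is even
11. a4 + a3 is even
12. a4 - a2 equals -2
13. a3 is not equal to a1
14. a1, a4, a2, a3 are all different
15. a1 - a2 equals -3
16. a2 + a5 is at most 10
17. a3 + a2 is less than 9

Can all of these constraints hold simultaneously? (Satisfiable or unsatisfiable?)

Take a1 = 3, a2 = 6, a3 = 2, a4 = 4, a5 = 4. Then constraint 1: a2 - a5 = 2; constraint 3: a2 - a1 = 3; constraint 5: a2 - a4 = 2, and every other listed constraint is also met.

Satisfiable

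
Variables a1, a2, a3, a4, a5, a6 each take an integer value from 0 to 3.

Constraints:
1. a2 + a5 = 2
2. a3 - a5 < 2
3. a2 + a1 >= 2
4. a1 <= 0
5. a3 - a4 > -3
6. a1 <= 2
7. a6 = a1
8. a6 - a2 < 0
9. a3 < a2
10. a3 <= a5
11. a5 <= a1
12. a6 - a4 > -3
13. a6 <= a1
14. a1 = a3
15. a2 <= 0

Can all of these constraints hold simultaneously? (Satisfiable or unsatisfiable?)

Unsatisfiable

From constraint 15: a2 ≤ 0. From constraint 4: a1 ≤ 0. Hence a2 + a1 ≤ 0. But constraint 3 requires a2 + a1 ≥ 2, and 2 > 0. Contradiction.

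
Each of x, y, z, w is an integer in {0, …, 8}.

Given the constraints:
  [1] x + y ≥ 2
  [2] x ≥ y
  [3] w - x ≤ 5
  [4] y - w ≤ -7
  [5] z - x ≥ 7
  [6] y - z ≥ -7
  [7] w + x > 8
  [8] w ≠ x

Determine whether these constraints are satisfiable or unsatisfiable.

Constraints 3, 4, 5, and 6 give w − y ≥ 7, y − z ≥ -7, z − x ≥ 7, x − w ≥ -5.
Adding all 4 inequalities: the left sides telescope to 0, and the right sides sum to 7 + (-7) + 7 + (-5) = 2. So 0 ≥ 2, which is false.

Unsatisfiable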